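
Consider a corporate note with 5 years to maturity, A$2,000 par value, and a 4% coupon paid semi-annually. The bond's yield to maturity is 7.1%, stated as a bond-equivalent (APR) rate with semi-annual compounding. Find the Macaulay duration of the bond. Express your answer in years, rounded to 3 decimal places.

4.544 years

Periodic yield y = 0.0355. Discount each cash flow and weight by its period:
  t   CF        PV=CF/(1+0.0355)^t    t·PV
  1        40.00        38.6287        38.6287
  2        40.00        37.3044        74.6088
  3        40.00        36.0255       108.0764
  4        40.00        34.7904       139.1617
  5        40.00        33.5977       167.9885
  6        40.00        32.4459       194.6752
  7        40.00        31.3335       219.3347
  8        40.00        30.2593       242.0746
  9        40.00        29.2219       262.9975
  10    2,040.00     1,439.2265    14,392.2646
  Σ                  1,742.8338    15,839.8105
Price P = Σ PV = 1,742.8338.
Macaulay duration = Σ(t·PV) / P = 15,839.8105 / 1,742.8338 = 9.08854 half-year periods.
In years: 9.08854 / 2 = 4.54427 years.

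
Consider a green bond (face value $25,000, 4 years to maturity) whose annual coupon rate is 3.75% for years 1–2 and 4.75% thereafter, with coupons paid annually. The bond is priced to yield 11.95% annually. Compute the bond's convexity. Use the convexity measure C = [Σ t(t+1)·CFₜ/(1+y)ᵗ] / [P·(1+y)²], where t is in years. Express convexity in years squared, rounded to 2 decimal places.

With y = 0.1195:
  t   CF        PV=CF/(1+0.1195)^t    t·PV        t(t+1)·PV
  1       937.50       837.4274       837.4274       1,674.8548
  2       937.50       748.0370     1,496.0740       4,488.2220
  3     1,187.50       846.3721     2,539.1162      10,156.4649
  4    26,187.50    16,672.3819    66,689.5274     333,447.6372
  Σ                 19,104.2184    71,562.1451     349,767.1789
P = 19,104.2184.
Convexity = Σ t(t+1)·PV / [P·(1+y)²] = 349,767.1789 / (19,104.2184 × 1.253280) = 14.60836.

14.61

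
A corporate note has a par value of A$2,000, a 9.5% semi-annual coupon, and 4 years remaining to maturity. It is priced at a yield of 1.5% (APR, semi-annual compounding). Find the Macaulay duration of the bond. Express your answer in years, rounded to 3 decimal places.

Periodic yield y = 0.0075. Discount each cash flow and weight by its period:
  t   CF        PV=CF/(1+0.0075)^t    t·PV
  1        95.00        94.2928        94.2928
  2        95.00        93.5909       187.1817
  3        95.00        92.8942       278.6825
  4        95.00        92.2026       368.8106
  5        95.00        91.5163       457.5814
  6        95.00        90.8350       545.0101
  7        95.00        90.1588       631.1117
  8     2,095.00     1,973.4385    15,787.5077
  Σ                  2,618.9291    18,350.1785
Price P = Σ PV = 2,618.9291.
Macaulay duration = Σ(t·PV) / P = 18,350.1785 / 2,618.9291 = 7.00675 half-year periods.
In years: 7.00675 / 2 = 3.50337 years.

3.503 years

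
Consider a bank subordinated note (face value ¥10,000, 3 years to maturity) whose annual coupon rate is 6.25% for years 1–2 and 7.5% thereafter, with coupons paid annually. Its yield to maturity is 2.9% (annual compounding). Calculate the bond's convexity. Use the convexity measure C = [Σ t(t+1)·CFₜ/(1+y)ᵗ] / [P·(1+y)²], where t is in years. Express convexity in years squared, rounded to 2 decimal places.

10.51

With y = 0.029:
  t   CF        PV=CF/(1+0.029)^t    t·PV        t(t+1)·PV
  1       625.00       607.3858       607.3858       1,214.7716
  2       625.00       590.2680     1,180.5361       3,541.6082
  3    10,750.00     9,866.4823    29,599.4468     118,397.7873
  Σ                 11,064.1361    31,387.3687     123,154.1671
P = 11,064.1361.
Convexity = Σ t(t+1)·PV / [P·(1+y)²] = 123,154.1671 / (11,064.1361 × 1.058841) = 10.51238.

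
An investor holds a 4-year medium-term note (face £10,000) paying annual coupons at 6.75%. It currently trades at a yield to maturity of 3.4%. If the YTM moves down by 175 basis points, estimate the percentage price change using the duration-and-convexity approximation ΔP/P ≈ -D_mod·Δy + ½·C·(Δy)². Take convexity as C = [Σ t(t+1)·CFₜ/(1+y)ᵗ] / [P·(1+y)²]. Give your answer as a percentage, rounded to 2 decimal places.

+6.45%

With y = 0.034:
  t   CF        PV=CF/(1+0.034)^t    t·PV        t(t+1)·PV
  1       675.00       652.8046       652.8046       1,305.6093
  2       675.00       631.3391     1,262.6782       3,788.0347
  3       675.00       610.5794     1,831.7382       7,326.9529
  4    10,675.00     9,338.6850    37,354.7402     186,773.7009
  Σ                 11,233.4082    41,101.9613     199,194.2978
P = 11,233.4082; D_Mac = 3.65890 yrs; D_mod = 3.53859 yrs; C = 16.58534.
Duration effect: -3.53859 × (-0.0175) = +0.061925
Convexity effect: 0.5 × 16.58534 × (-0.0175)² = +0.0025396
ΔP/P ≈ +0.061925 + 0.0025396 = +0.064465 = +6.4465%.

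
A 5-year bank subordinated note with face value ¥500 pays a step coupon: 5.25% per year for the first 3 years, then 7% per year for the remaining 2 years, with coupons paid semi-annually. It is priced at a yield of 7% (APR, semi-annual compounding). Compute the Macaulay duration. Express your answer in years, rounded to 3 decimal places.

Periodic yield y = 0.035. Discount each cash flow and weight by its period:
  t   CF        PV=CF/(1+0.035)^t    t·PV
  1       13.125        12.6812        12.6812
  2       13.125        12.2523        24.5047
  3       13.125        11.8380        35.5140
  4       13.125        11.4377        45.7507
  5       13.125        11.0509        55.2545
  6       13.125        10.6772        64.0632
  7       17.500        13.7548        96.2839
  8       17.500        13.2897       106.3176
  9       17.500        12.8403       115.5626
  10     517.500       366.8655     3,668.6549
  Σ                    476.6876     4,224.5872
Price P = Σ PV = 476.6876.
Macaulay duration = Σ(t·PV) / P = 4,224.5872 / 476.6876 = 8.86238 half-year periods.
In years: 8.86238 / 2 = 4.43119 years.

4.431 years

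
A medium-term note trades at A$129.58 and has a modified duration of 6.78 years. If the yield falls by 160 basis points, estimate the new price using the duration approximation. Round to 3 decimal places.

A$143.637

Duration approximation: ΔP/P ≈ -D_mod · Δy = -6.78 × (-0.016) = +0.108480.
New price ≈ 129.58 × (1 + 0.108480) = 143.6368384.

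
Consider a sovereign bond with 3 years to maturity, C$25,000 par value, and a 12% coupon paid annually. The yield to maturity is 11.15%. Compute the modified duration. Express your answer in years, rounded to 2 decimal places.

Periodic yield y = 0.1115. First find Macaulay duration:
  t   CF        PV=CF/(1+0.1115)^t    t·PV
  1     3,000.00     2,699.0553     2,699.0553
  2     3,000.00     2,428.2999     4,856.5998
  3    28,000.00    20,390.5824    61,171.7472
  Σ                 25,517.9376    68,727.4023
P = 25,517.9376; Macaulay duration = 68,727.4023 / 25,517.9376 = 2.69330 years.
Modified duration = D_Mac / (1 + y) = 2.69330 / 1.1115 = 2.42312 years.

2.42 years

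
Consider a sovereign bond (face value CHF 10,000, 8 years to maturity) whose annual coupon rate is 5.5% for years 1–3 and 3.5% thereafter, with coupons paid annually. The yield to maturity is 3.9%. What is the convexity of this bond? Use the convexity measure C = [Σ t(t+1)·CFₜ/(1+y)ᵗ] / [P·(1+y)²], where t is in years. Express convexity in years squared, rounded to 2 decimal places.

With y = 0.039:
  t   CF        PV=CF/(1+0.039)^t    t·PV        t(t+1)·PV
  1       550.00       529.3551       529.3551       1,058.7103
  2       550.00       509.4852     1,018.9705       3,056.9114
  3       550.00       490.3611     1,471.0834       5,884.3337
  4       350.00       300.3349     1,201.3397       6,006.6987
  5       350.00       289.0615     1,445.3077       8,671.8461
  6       350.00       278.2113     1,669.2678      11,684.8744
  7       350.00       267.7683     1,874.3783      14,995.0265
  8    10,350.00     7,621.0703    60,968.5626     548,717.0636
  Σ                 10,285.6479    70,178.2652     600,075.4647
P = 10,285.6479.
Convexity = Σ t(t+1)·PV / [P·(1+y)²] = 600,075.4647 / (10,285.6479 × 1.079521) = 54.04346.

54.04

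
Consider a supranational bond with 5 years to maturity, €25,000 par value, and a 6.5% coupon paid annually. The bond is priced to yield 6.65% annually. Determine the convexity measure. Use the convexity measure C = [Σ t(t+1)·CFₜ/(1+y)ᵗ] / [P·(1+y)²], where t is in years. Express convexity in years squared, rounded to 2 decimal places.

With y = 0.0665:
  t   CF        PV=CF/(1+0.0665)^t    t·PV        t(t+1)·PV
  1     1,625.00     1,523.6756     1,523.6756       3,047.3511
  2     1,625.00     1,428.6691     2,857.3382       8,572.0145
  3     1,625.00     1,339.5866     4,018.7597      16,075.0389
  4     1,625.00     1,256.0587     5,024.2347      25,121.1734
  5    26,625.00    19,296.8010    96,484.0049     578,904.0291
  Σ                 24,844.7909   109,908.0130     631,719.6071
P = 24,844.7909.
Convexity = Σ t(t+1)·PV / [P·(1+y)²] = 631,719.6071 / (24,844.7909 × 1.137422) = 22.35462.

22.35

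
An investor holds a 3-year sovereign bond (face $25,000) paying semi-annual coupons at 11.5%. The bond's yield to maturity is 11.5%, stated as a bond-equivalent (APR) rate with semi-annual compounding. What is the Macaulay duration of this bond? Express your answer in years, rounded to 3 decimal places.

Periodic yield y = 0.0575. Discount each cash flow and weight by its period:
  t   CF        PV=CF/(1+0.0575)^t    t·PV
  1     1,437.50     1,359.3381     1,359.3381
  2     1,437.50     1,285.4261     2,570.8521
  3     1,437.50     1,215.5329     3,646.5988
  4     1,437.50     1,149.4401     4,597.7605
  5     1,437.50     1,086.9410     5,434.7050
  6    26,437.50    18,903.3218   113,419.9310
  Σ                 25,000.0000   131,029.1854
Price P = Σ PV = 25,000.0000.
Macaulay duration = Σ(t·PV) / P = 131,029.1854 / 25,000.0000 = 5.24117 half-year periods.
In years: 5.24117 / 2 = 2.62058 years.

2.621 years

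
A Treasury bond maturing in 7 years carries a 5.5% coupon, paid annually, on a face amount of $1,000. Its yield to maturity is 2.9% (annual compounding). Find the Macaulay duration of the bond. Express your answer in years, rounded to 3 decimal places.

Periodic yield y = 0.029. Discount each cash flow and weight by its year:
  t   CF        PV=CF/(1+0.029)^t    t·PV
  1        55.00        53.4500        53.4500
  2        55.00        51.9436       103.8872
  3        55.00        50.4797       151.4390
  4        55.00        49.0570       196.2281
  5        55.00        47.6745       238.3723
  6        55.00        46.3309       277.9852
  7     1,055.00       863.6640     6,045.6483
  Σ                  1,162.5996     7,067.0100
Price P = Σ PV = 1,162.5996.
Macaulay duration = Σ(t·PV) / P = 7,067.0100 / 1,162.5996 = 6.07863 years.

6.079 years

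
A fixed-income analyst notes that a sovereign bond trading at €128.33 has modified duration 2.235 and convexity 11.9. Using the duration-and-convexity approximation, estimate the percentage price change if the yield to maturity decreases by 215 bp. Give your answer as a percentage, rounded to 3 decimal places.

Duration effect: -D_mod·Δy = -2.235 × (-0.0215) = +0.0480525
Convexity effect: ½·C·(Δy)² = 0.5 × 11.9 × (-0.0215)² = +0.0027503875
ΔP/P ≈ +0.0480525 + 0.0027503875 = +0.0508028875
= +5.08028875%.

+5.080%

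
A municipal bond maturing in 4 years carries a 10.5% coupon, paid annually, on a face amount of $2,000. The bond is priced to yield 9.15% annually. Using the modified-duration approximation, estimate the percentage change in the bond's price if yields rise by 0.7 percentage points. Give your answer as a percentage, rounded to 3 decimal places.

-2.230%

Periodic yield y = 0.0915. Modified duration first:
  t   CF        PV=CF/(1+0.0915)^t    t·PV
  1       210.00       192.3958       192.3958
  2       210.00       176.2673       352.5347
  3       210.00       161.4909       484.4727
  4     2,210.00     1,557.0312     6,228.1248
  Σ                  2,087.1852     7,257.5279
P = 2,087.1852; D_Mac = 3.47718 yrs; D_mod = 3.47718/(1+0.0915) = 3.18569 yrs.
ΔP/P ≈ -D_mod · Δy = -3.18569 × (+0.007) = -0.022300 = -2.2300%.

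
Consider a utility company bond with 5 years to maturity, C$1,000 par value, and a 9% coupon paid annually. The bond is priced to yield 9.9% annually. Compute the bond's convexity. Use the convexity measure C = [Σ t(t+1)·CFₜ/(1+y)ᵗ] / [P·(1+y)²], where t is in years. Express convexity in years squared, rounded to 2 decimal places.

With y = 0.099:
  t   CF        PV=CF/(1+0.099)^t    t·PV        t(t+1)·PV
  1        90.00        81.8926        81.8926         163.7853
  2        90.00        74.5156       149.0312         447.0935
  3        90.00        67.8031       203.4092         813.6370
  4        90.00        61.6953       246.7810       1,233.9050
  5     1,090.00       679.8890     3,399.4452      20,396.6710
  Σ                    965.7956     4,080.5592      23,055.0918
P = 965.7956.
Convexity = Σ t(t+1)·PV / [P·(1+y)²] = 23,055.0918 / (965.7956 × 1.207801) = 19.76452.

19.76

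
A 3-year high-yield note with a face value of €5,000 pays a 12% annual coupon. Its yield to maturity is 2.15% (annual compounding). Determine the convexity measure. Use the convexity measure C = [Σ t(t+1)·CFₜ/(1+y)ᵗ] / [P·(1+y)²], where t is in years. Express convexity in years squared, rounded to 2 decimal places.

With y = 0.0215:
  t   CF        PV=CF/(1+0.0215)^t    t·PV        t(t+1)·PV
  1       600.00       587.3715       587.3715       1,174.7430
  2       600.00       575.0088     1,150.0176       3,450.0529
  3     5,600.00     5,253.7925    15,761.3774      63,045.5097
  Σ                  6,416.1728    17,498.7666      67,670.3057
P = 6,416.1728.
Convexity = Σ t(t+1)·PV / [P·(1+y)²] = 67,670.3057 / (6,416.1728 × 1.043462) = 10.10754.

10.11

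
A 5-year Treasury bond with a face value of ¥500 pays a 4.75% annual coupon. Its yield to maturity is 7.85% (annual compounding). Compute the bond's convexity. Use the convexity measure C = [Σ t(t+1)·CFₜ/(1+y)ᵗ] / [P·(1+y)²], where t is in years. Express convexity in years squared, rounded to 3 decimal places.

With y = 0.0785:
  t   CF        PV=CF/(1+0.0785)^t    t·PV        t(t+1)·PV
  1        23.75        22.0213        22.0213          44.0427
  2        23.75        20.4185        40.8370         122.5109
  3        23.75        18.9323        56.7969         227.1875
  4        23.75        17.5543        70.2171         351.0856
  5       523.75       358.9412     1,794.7059      10,768.2355
  Σ                    437.8676     1,984.5782      11,513.0621
P = 437.8676.
Convexity = Σ t(t+1)·PV / [P·(1+y)²] = 11,513.0621 / (437.8676 × 1.163162) = 22.60517.

22.605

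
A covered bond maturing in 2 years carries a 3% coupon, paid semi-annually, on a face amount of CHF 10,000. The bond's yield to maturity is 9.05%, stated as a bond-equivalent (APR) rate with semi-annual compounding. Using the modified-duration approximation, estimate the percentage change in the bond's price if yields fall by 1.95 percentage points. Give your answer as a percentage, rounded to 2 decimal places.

+3.64%

Periodic yield y = 0.04525. Modified duration first:
  t   CF        PV=CF/(1+0.04525)^t    t·PV
  1       150.00       143.5063       143.5063
  2       150.00       137.2938       274.5876
  3       150.00       131.3502       394.0506
  4    10,150.00     8,503.2576    34,013.0305
  Σ                  8,915.4080    34,825.1750
P = 8,915.4080; D_Mac = 3.90618 half-year periods = 1.95309 yrs; D_mod = 1.95309/(1+0.04525) = 1.86854 yrs.
ΔP/P ≈ -D_mod · Δy = -1.86854 × (-0.0195) = +0.036436 = +3.6436%.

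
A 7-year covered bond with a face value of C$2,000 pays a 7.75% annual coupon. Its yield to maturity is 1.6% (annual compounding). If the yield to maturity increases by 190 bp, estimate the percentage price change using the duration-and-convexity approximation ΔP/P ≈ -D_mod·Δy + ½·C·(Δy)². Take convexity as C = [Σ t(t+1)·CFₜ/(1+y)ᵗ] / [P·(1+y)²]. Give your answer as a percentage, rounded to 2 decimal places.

-10.24%

With y = 0.016:
  t   CF        PV=CF/(1+0.016)^t    t·PV        t(t+1)·PV
  1       155.00       152.5591       152.5591         305.1181
  2       155.00       150.1566       300.3131         900.9393
  3       155.00       147.7919       443.3756       1,773.5026
  4       155.00       145.4644       581.8578       2,909.2890
  5       155.00       143.1737       715.8684       4,295.2101
  6       155.00       140.9190       845.5138       5,918.5966
  7     2,155.00     1,928.3742    13,498.6196     107,988.9568
  Σ                  2,808.4388    16,538.1073     124,091.6125
P = 2,808.4388; D_Mac = 5.88872 yrs; D_mod = 5.79598 yrs; C = 42.80456.
Duration effect: -5.79598 × (+0.019) = -0.110124
Convexity effect: 0.5 × 42.80456 × (0.019)² = +0.0077262
ΔP/P ≈ -0.110124 + 0.0077262 = -0.102397 = -10.2397%.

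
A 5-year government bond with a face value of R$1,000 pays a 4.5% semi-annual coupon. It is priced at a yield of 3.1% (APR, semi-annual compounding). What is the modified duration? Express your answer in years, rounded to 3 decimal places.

Periodic yield y = 0.0155. First find Macaulay duration:
  t   CF        PV=CF/(1+0.0155)^t    t·PV
  1        22.50        22.1566        22.1566
  2        22.50        21.8184        43.6368
  3        22.50        21.4854        64.4561
  4        22.50        21.1574        84.6297
  5        22.50        20.8345       104.1725
  6        22.50        20.5165       123.0989
  7        22.50        20.2033       141.4233
  8        22.50        19.8950       159.1597
  9        22.50        19.5913       176.3217
  10    1,022.50       876.7263     8,767.2631
  Σ                  1,064.3846     9,686.3183
P = 1,064.3846; Macaulay duration = 9,686.3183 / 1,064.3846 = 9.10039 half-year periods = 4.55020 years.
Modified duration = D_Mac / (1 + y) = 4.55020 / 1.0155 = 4.48074 years.

4.481 years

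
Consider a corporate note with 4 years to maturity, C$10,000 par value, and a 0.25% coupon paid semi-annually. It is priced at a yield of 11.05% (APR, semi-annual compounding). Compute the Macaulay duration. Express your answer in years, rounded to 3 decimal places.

Periodic yield y = 0.05525. Discount each cash flow and weight by its period:
  t   CF        PV=CF/(1+0.05525)^t    t·PV
  1        12.50        11.8455        11.8455
  2        12.50        11.2253        22.4507
  3        12.50        10.6376        31.9128
  4        12.50        10.0807        40.3226
  5        12.50         9.5529        47.7643
  6        12.50         9.0527        54.3162
  7        12.50         8.5787        60.0510
  8    10,012.50     6,511.7788    52,094.2308
  Σ                  6,582.7522    52,362.8939
Price P = Σ PV = 6,582.7522.
Macaulay duration = Σ(t·PV) / P = 52,362.8939 / 6,582.7522 = 7.95456 half-year periods.
In years: 7.95456 / 2 = 3.97728 years.

3.977 years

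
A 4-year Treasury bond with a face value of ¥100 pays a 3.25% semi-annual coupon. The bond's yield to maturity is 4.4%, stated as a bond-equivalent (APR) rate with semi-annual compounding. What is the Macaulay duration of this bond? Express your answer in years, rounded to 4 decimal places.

Periodic yield y = 0.022. Discount each cash flow and weight by its period:
  t   CF        PV=CF/(1+0.022)^t    t·PV
  1        1.625         1.5900         1.5900
  2        1.625         1.5558         3.1116
  3        1.625         1.5223         4.5669
  4        1.625         1.4895         5.9581
  5        1.625         1.4575         7.2873
  6        1.625         1.4261         8.5566
  7        1.625         1.3954         9.7678
  8      101.625        85.3873       683.0986
  Σ                     95.8239       723.9369
Price P = Σ PV = 95.8239.
Macaulay duration = Σ(t·PV) / P = 723.9369 / 95.8239 = 7.55487 half-year periods.
In years: 7.55487 / 2 = 3.77743 years.

3.7774 years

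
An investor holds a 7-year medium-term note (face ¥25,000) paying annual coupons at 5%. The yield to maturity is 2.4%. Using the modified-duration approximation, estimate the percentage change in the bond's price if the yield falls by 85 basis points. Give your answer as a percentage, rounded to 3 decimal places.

Periodic yield y = 0.024. Modified duration first:
  t   CF        PV=CF/(1+0.024)^t    t·PV
  1     1,250.00     1,220.7031     1,220.7031
  2     1,250.00     1,192.0929     2,384.1858
  3     1,250.00     1,164.1532     3,492.4597
  4     1,250.00     1,136.8684     4,547.4735
  5     1,250.00     1,110.2230     5,551.1151
  6     1,250.00     1,084.2022     6,505.2130
  7    26,250.00    22,234.6149   155,642.3041
  Σ                 29,142.8577   179,343.4543
P = 29,142.8577; D_Mac = 6.15394 yrs; D_mod = 6.15394/(1+0.024) = 6.00971 yrs.
ΔP/P ≈ -D_mod · Δy = -6.00971 × (-0.0085) = +0.051083 = +5.1083%.

+5.108%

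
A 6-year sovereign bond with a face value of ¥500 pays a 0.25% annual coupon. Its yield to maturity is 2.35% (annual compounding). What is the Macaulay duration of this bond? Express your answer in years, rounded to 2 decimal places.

Periodic yield y = 0.0235. Discount each cash flow and weight by its year:
  t   CF        PV=CF/(1+0.0235)^t    t·PV
  1         1.25         1.2213         1.2213
  2         1.25         1.1933         2.3865
  3         1.25         1.1659         3.4976
  4         1.25         1.1391         4.5564
  5         1.25         1.1129         5.5647
  6       501.25       436.0410     2,616.2459
  Σ                    441.8734     2,633.4723
Price P = Σ PV = 441.8734.
Macaulay duration = Σ(t·PV) / P = 2,633.4723 / 441.8734 = 5.95979 years.

5.96 years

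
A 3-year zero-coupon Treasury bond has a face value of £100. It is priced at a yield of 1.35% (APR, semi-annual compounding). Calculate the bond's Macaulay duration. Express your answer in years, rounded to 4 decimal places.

A zero-coupon bond has a single cash flow at maturity, so its Macaulay duration equals its maturity: 3 years.
(Equivalently: 6 semi-annual periods ÷ 2 = 3 years.)

3.0000 years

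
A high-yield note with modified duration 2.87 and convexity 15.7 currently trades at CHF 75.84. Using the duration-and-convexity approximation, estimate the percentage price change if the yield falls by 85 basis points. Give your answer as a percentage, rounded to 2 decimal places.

Duration effect: -D_mod·Δy = -2.87 × (-0.0085) = +0.024395
Convexity effect: ½·C·(Δy)² = 0.5 × 15.7 × (-0.0085)² = +0.0005671625
ΔP/P ≈ +0.024395 + 0.0005671625 = +0.0249621625
= +2.49621625%.

+2.50%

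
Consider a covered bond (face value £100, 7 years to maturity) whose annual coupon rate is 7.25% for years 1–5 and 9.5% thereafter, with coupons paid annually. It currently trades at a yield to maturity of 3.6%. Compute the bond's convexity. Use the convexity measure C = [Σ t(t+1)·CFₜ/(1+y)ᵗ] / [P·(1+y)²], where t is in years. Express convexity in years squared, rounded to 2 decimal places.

With y = 0.036:
  t   CF        PV=CF/(1+0.036)^t    t·PV        t(t+1)·PV
  1         7.25         6.9981         6.9981          13.9961
  2         7.25         6.7549        13.5098          40.5294
  3         7.25         6.5202        19.5605          78.2420
  4         7.25         6.2936        25.1744         125.8720
  5         7.25         6.0749        30.3745         182.2470
  6         9.50         7.6836        46.1016         322.7114
  7       109.50        85.4862       598.4032       4,787.2252
  Σ                    125.8114       740.1220       5,550.8231
P = 125.8114.
Convexity = Σ t(t+1)·PV / [P·(1+y)²] = 5,550.8231 / (125.8114 × 1.073296) = 41.10720.

41.11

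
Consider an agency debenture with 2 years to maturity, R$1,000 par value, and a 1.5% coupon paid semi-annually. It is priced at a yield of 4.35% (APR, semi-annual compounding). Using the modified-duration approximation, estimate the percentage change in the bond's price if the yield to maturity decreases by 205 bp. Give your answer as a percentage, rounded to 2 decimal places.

+3.97%

Periodic yield y = 0.02175. Modified duration first:
  t   CF        PV=CF/(1+0.02175)^t    t·PV
  1         7.50         7.3403         7.3403
  2         7.50         7.1841        14.3682
  3         7.50         7.0312        21.0935
  4     1,007.50       924.4139     3,697.6556
  Σ                    945.9695     3,740.4576
P = 945.9695; D_Mac = 3.95410 half-year periods = 1.97705 yrs; D_mod = 1.97705/(1+0.02175) = 1.93496 yrs.
ΔP/P ≈ -D_mod · Δy = -1.93496 × (-0.0205) = +0.039667 = +3.9667%.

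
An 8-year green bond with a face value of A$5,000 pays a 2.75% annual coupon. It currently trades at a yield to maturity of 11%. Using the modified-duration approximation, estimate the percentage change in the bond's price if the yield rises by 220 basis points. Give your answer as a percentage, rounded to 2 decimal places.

-13.89%

Periodic yield y = 0.11. Modified duration first:
  t   CF        PV=CF/(1+0.11)^t    t·PV
  1       137.50       123.8739       123.8739
  2       137.50       111.5981       223.1962
  3       137.50       100.5388       301.6164
  4       137.50        90.5755       362.3020
  5       137.50        81.5996       407.9978
  6       137.50        73.5131       441.0787
  7       137.50        66.2280       463.5962
  8     5,137.50     2,229.2974    17,834.3790
  Σ                  2,877.2244    20,158.0402
P = 2,877.2244; D_Mac = 7.00607 yrs; D_mod = 7.00607/(1+0.11) = 6.31178 yrs.
ΔP/P ≈ -D_mod · Δy = -6.31178 × (+0.022) = -0.138859 = -13.8859%.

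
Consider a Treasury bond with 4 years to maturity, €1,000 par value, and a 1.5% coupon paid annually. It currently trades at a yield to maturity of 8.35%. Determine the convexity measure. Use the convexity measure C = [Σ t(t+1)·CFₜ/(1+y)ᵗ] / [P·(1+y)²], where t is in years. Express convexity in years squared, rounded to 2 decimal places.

With y = 0.0835:
  t   CF        PV=CF/(1+0.0835)^t    t·PV        t(t+1)·PV
  1        15.00        13.8440        13.8440          27.6880
  2        15.00        12.7771        25.5543          76.6628
  3        15.00        11.7925        35.3774         141.5096
  4     1,015.00       736.4621     2,945.8482      14,729.2412
  Σ                    774.8757     3,020.6239      14,975.1016
P = 774.8757.
Convexity = Σ t(t+1)·PV / [P·(1+y)²] = 14,975.1016 / (774.8757 × 1.173972) = 16.46190.

16.46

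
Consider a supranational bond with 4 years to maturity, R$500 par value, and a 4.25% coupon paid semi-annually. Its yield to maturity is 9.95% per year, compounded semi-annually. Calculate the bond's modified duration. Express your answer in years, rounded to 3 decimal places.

3.509 years

Periodic yield y = 0.04975. First find Macaulay duration:
  t   CF        PV=CF/(1+0.04975)^t    t·PV
  1       10.625        10.1215        10.1215
  2       10.625         9.6418        19.2836
  3       10.625         9.1848        27.5545
  4       10.625         8.7495        34.9982
  5       10.625         8.3349        41.6744
  6       10.625         7.9399        47.6392
  7       10.625         7.5636        52.9451
  8      510.625       346.2701     2,770.1609
  Σ                    407.8061     3,004.3774
P = 407.8061; Macaulay duration = 3,004.3774 / 407.8061 = 7.36717 half-year periods = 3.68359 years.
Modified duration = D_Mac / (1 + y) = 3.68359 / 1.04975 = 3.50901 years.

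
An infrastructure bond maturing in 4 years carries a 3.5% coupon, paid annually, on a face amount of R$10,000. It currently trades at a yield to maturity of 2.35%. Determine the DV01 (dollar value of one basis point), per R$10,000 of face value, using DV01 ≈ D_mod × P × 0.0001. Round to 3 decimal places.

Periodic yield y = 0.0235.
  t   CF        PV=CF/(1+0.0235)^t    t·PV
  1       350.00       341.9638       341.9638
  2       350.00       334.1122       668.2244
  3       350.00       326.4409       979.3226
  4    10,350.00     9,431.6779    37,726.7117
  Σ                 10,434.1948    39,716.2225
P = 10,434.1948; D_Mac = 3.80635 yrs; D_mod = 3.71896 yrs.
DV01 ≈ 3.71896 × 10,434.1948 × 0.0001 = 3.880432.

R$3.880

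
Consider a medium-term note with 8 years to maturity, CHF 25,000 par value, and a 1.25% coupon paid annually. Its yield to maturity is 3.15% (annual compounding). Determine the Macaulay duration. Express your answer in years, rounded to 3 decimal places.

Periodic yield y = 0.0315. Discount each cash flow and weight by its year:
  t   CF        PV=CF/(1+0.0315)^t    t·PV
  1       312.50       302.9569       302.9569
  2       312.50       293.7051       587.4103
  3       312.50       284.7360       854.2079
  4       312.50       276.0407     1,104.1627
  5       312.50       267.6109     1,338.0547
  6       312.50       259.4386     1,556.6317
  7       312.50       251.5159     1,760.6111
  8    25,312.50    19,750.6404   158,005.1233
  Σ                 21,686.6445   165,509.1586
Price P = Σ PV = 21,686.6445.
Macaulay duration = Σ(t·PV) / P = 165,509.1586 / 21,686.6445 = 7.63185 years.

7.632 years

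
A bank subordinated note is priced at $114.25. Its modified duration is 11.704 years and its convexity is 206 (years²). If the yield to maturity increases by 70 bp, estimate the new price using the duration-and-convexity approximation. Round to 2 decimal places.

Duration effect: -D_mod·Δy = -11.704 × (+0.007) = -0.081928
Convexity effect: ½·C·(Δy)² = 0.5 × 206 × (0.007)² = +0.0050470
ΔP/P ≈ -0.081928 + 0.0050470 = -0.076881
New price ≈ 114.25 × (1 - 0.076881) = 105.46634575.

$105.47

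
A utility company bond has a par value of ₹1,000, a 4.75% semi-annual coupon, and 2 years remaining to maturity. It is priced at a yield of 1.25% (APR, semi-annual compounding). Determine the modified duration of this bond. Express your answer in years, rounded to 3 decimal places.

1.922 years

Periodic yield y = 0.00625. First find Macaulay duration:
  t   CF        PV=CF/(1+0.00625)^t    t·PV
  1        23.75        23.6025        23.6025
  2        23.75        23.4559        46.9118
  3        23.75        23.3102        69.9306
  4     1,023.75       998.5512     3,994.2048
  Σ                  1,068.9198     4,134.6497
P = 1,068.9198; Macaulay duration = 4,134.6497 / 1,068.9198 = 3.86806 half-year periods = 1.93403 years.
Modified duration = D_Mac / (1 + y) = 1.93403 / 1.00625 = 1.92202 years.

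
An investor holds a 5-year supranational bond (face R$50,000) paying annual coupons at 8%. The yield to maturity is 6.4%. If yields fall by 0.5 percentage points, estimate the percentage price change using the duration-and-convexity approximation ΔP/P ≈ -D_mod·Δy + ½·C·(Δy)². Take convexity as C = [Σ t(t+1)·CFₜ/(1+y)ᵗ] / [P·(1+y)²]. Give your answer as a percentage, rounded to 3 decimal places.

With y = 0.064:
  t   CF        PV=CF/(1+0.064)^t    t·PV        t(t+1)·PV
  1     4,000.00     3,759.3985     3,759.3985       7,518.7970
  2     4,000.00     3,533.2693     7,066.5385      21,199.6156
  3     4,000.00     3,320.7418     9,962.2254      39,848.9015
  4     4,000.00     3,120.9979    12,483.9917      62,419.9584
  5    54,000.00    39,599.1278   197,995.6388   1,187,973.8331
  Σ                 53,333.5352   231,267.7929   1,318,961.1055
P = 53,333.5352; D_Mac = 4.33625 yrs; D_mod = 4.07543 yrs; C = 21.84481.
Duration effect: -4.07543 × (-0.005) = +0.020377
Convexity effect: 0.5 × 21.84481 × (-0.005)² = +0.0002731
ΔP/P ≈ +0.020377 + 0.0002731 = +0.020650 = +2.0650%.

+2.065%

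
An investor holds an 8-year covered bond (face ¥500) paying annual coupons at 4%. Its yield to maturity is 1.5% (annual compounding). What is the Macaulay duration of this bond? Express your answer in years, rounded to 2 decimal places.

Periodic yield y = 0.015. Discount each cash flow and weight by its year:
  t   CF        PV=CF/(1+0.015)^t    t·PV
  1        20.00        19.7044        19.7044
  2        20.00        19.4132        38.8265
  3        20.00        19.1263        57.3790
  4        20.00        18.8437        75.3747
  5        20.00        18.5652        92.8260
  6        20.00        18.2908       109.7451
  7        20.00        18.0205       126.1438
  8       520.00       461.6098     3,692.8783
  Σ                    593.5741     4,212.8778
Price P = Σ PV = 593.5741.
Macaulay duration = Σ(t·PV) / P = 4,212.8778 / 593.5741 = 7.09748 years.

7.10 years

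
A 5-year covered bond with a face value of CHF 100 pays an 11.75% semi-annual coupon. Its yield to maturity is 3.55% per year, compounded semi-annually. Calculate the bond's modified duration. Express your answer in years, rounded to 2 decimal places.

4.03 years

Periodic yield y = 0.01775. First find Macaulay duration:
  t   CF        PV=CF/(1+0.01775)^t    t·PV
  1        5.875         5.7725         5.7725
  2        5.875         5.6719        11.3437
  3        5.875         5.5729        16.7188
  4        5.875         5.4757        21.9030
  5        5.875         5.3802        26.9012
  6        5.875         5.2864        31.7185
  7        5.875         5.1942        36.3595
  8        5.875         5.1036        40.8290
  9        5.875         5.0146        45.1316
  10     105.875        88.7937       887.9373
  Σ                    137.2659     1,124.6152
P = 137.2659; Macaulay duration = 1,124.6152 / 137.2659 = 8.19297 half-year periods = 4.09648 years.
Modified duration = D_Mac / (1 + y) = 4.09648 / 1.01775 = 4.02504 years.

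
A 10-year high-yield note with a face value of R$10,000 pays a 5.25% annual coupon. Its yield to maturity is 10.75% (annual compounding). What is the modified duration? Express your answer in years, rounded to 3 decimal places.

6.795 years

Periodic yield y = 0.1075. First find Macaulay duration:
  t   CF        PV=CF/(1+0.1075)^t    t·PV
  1       525.00       474.0406       474.0406
  2       525.00       428.0277       856.0553
  3       525.00       386.4810     1,159.4429
  4       525.00       348.9670     1,395.8680
  5       525.00       315.0944     1,575.4718
  6       525.00       284.5096     1,707.0575
  7       525.00       256.8935     1,798.2547
  8       525.00       231.9580     1,855.6643
  9       525.00       209.4429     1,884.9863
  10   10,525.00     3,791.2704    37,912.7036
  Σ                  6,726.6850    50,619.5450
P = 6,726.6850; Macaulay duration = 50,619.5450 / 6,726.6850 = 7.52518 years.
Modified duration = D_Mac / (1 + y) = 7.52518 / 1.1075 = 6.79475 years.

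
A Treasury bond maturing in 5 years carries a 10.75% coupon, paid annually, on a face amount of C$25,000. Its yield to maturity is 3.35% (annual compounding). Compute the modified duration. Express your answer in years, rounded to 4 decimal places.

Periodic yield y = 0.0335. First find Macaulay duration:
  t   CF        PV=CF/(1+0.0335)^t    t·PV
  1     2,687.50     2,600.3870     2,600.3870
  2     2,687.50     2,516.0978     5,032.1955
  3     2,687.50     2,434.5406     7,303.6219
  4     2,687.50     2,355.6271     9,422.5086
  5    27,687.50    23,481.7975   117,408.9876
  Σ                 33,388.4501   141,767.7006
P = 33,388.4501; Macaulay duration = 141,767.7006 / 33,388.4501 = 4.24601 years.
Modified duration = D_Mac / (1 + y) = 4.24601 / 1.0335 = 4.10838 years.

4.1084 years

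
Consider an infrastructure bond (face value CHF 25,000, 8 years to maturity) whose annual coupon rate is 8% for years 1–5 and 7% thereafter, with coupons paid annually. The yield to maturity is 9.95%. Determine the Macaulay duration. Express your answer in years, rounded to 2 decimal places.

Periodic yield y = 0.0995. Discount each cash flow and weight by its year:
  t   CF        PV=CF/(1+0.0995)^t    t·PV
  1     2,000.00     1,819.0086     1,819.0086
  2     2,000.00     1,654.3962     3,308.7924
  3     2,000.00     1,504.6805     4,514.0415
  4     2,000.00     1,368.5134     5,474.0537
  5     2,000.00     1,244.6689     6,223.3443
  6     1,750.00       990.5277     5,943.1665
  7     1,750.00       900.8893     6,306.2249
  8    26,750.00    12,524.5438   100,196.3506
  Σ                 22,007.2285   133,784.9826
Price P = Σ PV = 22,007.2285.
Macaulay duration = Σ(t·PV) / P = 133,784.9826 / 22,007.2285 = 6.07914 years.

6.08 years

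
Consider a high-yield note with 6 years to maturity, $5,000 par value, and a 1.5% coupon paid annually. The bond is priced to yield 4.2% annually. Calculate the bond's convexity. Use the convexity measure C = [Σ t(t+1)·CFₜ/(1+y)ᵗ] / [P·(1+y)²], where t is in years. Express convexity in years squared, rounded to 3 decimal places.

With y = 0.042:
  t   CF        PV=CF/(1+0.042)^t    t·PV        t(t+1)·PV
  1        75.00        71.9770        71.9770         143.9539
  2        75.00        69.0758       138.1516         414.4547
  3        75.00        66.2915       198.8746         795.4985
  4        75.00        63.6195       254.4781       1,272.3904
  5        75.00        61.0552       305.2760       1,831.6560
  6     5,075.00     3,964.8771    23,789.2628     166,524.8393
  Σ                  4,296.8961    24,758.0200     170,982.7929
P = 4,296.8961.
Convexity = Σ t(t+1)·PV / [P·(1+y)²] = 170,982.7929 / (4,296.8961 × 1.085764) = 36.64900.

36.649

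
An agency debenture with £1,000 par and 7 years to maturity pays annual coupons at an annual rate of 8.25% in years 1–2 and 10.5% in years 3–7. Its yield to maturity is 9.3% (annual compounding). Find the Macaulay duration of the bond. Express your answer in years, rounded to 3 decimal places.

Periodic yield y = 0.093. Discount each cash flow and weight by its year:
  t   CF        PV=CF/(1+0.093)^t    t·PV
  1        82.50        75.4803        75.4803
  2        82.50        69.0579       138.1159
  3       105.00        80.4135       241.2404
  4       105.00        73.5713       294.2853
  5       105.00        67.3114       336.5569
  6       105.00        61.5841       369.5044
  7     1,105.00       592.9542     4,150.6794
  Σ                  1,020.3727     5,605.8626
Price P = Σ PV = 1,020.3727.
Macaulay duration = Σ(t·PV) / P = 5,605.8626 / 1,020.3727 = 5.49394 years.

5.494 years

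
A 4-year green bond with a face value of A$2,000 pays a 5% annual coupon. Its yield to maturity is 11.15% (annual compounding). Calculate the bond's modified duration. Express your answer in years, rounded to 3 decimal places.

Periodic yield y = 0.1115. First find Macaulay duration:
  t   CF        PV=CF/(1+0.1115)^t    t·PV
  1       100.00        89.9685        89.9685
  2       100.00        80.9433       161.8867
  3       100.00        72.8235       218.4705
  4     2,100.00     1,375.8828     5,503.5310
  Σ                  1,619.6181     5,973.8567
P = 1,619.6181; Macaulay duration = 5,973.8567 / 1,619.6181 = 3.68844 years.
Modified duration = D_Mac / (1 + y) = 3.68844 / 1.1115 = 3.31843 years.

3.318 years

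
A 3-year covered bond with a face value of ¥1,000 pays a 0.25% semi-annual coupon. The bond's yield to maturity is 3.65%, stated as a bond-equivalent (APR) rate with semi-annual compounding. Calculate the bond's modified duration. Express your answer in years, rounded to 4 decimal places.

2.9365 years

Periodic yield y = 0.01825. First find Macaulay duration:
  t   CF        PV=CF/(1+0.01825)^t    t·PV
  1         1.25         1.2276         1.2276
  2         1.25         1.2056         2.4112
  3         1.25         1.1840         3.5520
  4         1.25         1.1628         4.6511
  5         1.25         1.1419         5.7096
  6     1,001.25       898.2889     5,389.7332
  Σ                    904.2107     5,407.2846
P = 904.2107; Macaulay duration = 5,407.2846 / 904.2107 = 5.98012 half-year periods = 2.99006 years.
Modified duration = D_Mac / (1 + y) = 2.99006 / 1.01825 = 2.93647 years.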